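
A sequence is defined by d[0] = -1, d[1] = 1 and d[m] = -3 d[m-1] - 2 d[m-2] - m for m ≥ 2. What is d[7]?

d[2] = -3(1) - 2(-1) - 2 = -3
d[3] = -3(-3) - 2(1) - 3 = 4
d[4] = -3(4) - 2(-3) - 4 = -10
d[5] = -3(-10) - 2(4) - 5 = 17
d[6] = -3(17) - 2(-10) - 6 = -37
d[7] = -3(-37) - 2(17) - 7 = 70

70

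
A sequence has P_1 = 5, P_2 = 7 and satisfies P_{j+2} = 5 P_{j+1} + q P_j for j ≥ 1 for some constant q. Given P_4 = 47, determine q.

-4

P_3 = 35 + 5q
P_4 = 175 + 32q
So 175 + 32q = 47, giving q = -4.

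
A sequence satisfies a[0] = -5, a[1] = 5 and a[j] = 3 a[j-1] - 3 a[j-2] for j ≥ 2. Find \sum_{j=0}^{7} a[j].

a[2] = 3*5 - 3*(-5) = 30
a[3] = 3*30 - 3*5 = 75
a[4] = 3*75 - 3*30 = 135
a[5] = 3*135 - 3*75 = 180
a[6] = 3*180 - 3*135 = 135
a[7] = 3*135 - 3*180 = -135
Sum = (-5) + 5 + 30 + 75 + 135 + 180 + 135 + (-135) = 420

420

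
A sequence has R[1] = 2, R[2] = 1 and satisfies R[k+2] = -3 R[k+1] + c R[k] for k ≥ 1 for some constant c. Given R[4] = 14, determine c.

-1

R[3] = -3 + 2c
R[4] = 9 - 5c
So 9 - 5c = 14, giving c = -1.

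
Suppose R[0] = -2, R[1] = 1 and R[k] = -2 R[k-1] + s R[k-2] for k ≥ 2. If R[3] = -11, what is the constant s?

R[2] = -2 - 2s
R[3] = 4 + 5s
So 4 + 5s = -11, giving s = -3.

-3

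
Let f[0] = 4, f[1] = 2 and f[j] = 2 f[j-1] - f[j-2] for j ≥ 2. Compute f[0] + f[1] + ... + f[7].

-24

f[2] = 2*2 - 4 = 0
f[3] = 2*0 - 2 = -2
f[4] = 2*(-2) - 0 = -4
f[5] = 2*(-4) - (-2) = -6
f[6] = 2*(-6) - (-4) = -8
f[7] = 2*(-8) - (-6) = -10
Sum = 4 + 2 + 0 + (-2) + (-4) + (-6) + (-8) + (-10) = -24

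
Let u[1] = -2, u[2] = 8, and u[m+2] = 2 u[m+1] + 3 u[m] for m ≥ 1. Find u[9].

u[3] = 2*8 + 3*(-2) = 10
u[4] = 2*10 + 3*8 = 44
u[5] = 2*44 + 3*10 = 118
u[6] = 2*118 + 3*44 = 368
u[7] = 2*368 + 3*118 = 1090
u[8] = 2*1090 + 3*368 = 3284
u[9] = 2*3284 + 3*1090 = 9838

9838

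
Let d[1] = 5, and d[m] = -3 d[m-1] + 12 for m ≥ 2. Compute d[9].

13125

d[2] = -3*5 + 12 = -3
d[3] = -3*(-3) + 12 = 21
d[4] = -3*21 + 12 = -51
d[5] = -3*(-51) + 12 = 165
d[6] = -3*165 + 12 = -483
d[7] = -3*(-483) + 12 = 1461
d[8] = -3*1461 + 12 = -4371
d[9] = -3*(-4371) + 12 = 13125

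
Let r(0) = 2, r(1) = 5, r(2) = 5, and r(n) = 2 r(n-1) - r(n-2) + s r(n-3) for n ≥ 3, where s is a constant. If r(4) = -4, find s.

-1

r(3) = 5 + 2s
r(4) = 5 + 9s
So 5 + 9s = -4, giving s = -1.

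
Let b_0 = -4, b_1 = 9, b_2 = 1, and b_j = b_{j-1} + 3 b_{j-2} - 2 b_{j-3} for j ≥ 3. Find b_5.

b_3 = 1 + 3*9 - 2*(-4) = 36
b_4 = 36 + 3*1 - 2*9 = 21
b_5 = 21 + 3*36 - 2*1 = 127

127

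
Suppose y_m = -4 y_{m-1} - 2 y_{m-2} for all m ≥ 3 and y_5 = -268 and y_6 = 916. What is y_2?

Rearranging, y_{m-2} = (y_m + 4 y_{m-1}) / -2.
y_4 = (916 + 4(-268)) / -2 = -156/-2 = 78
y_3 = (-268 + 4(78)) / -2 = 44/-2 = -22
y_2 = (78 + 4(-22)) / -2 = -10/-2 = 5

5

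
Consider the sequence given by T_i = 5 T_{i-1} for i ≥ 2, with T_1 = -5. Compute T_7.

T_2 = 5·(-5) = -25
T_3 = 5·(-25) = -125
T_4 = 5·(-125) = -625
T_5 = 5·(-625) = -3125
T_6 = 5·(-3125) = -15625
T_7 = 5·(-15625) = -78125

-78125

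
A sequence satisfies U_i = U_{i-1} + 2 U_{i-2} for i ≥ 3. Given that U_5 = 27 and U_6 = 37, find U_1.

7

Rearranging, U_{i-2} = (U_i - U_{i-1}) / 2.
U_4 = (37 - 27) / 2 = 10/2 = 5
U_3 = (27 - 5) / 2 = 22/2 = 11
U_2 = (5 - 11) / 2 = -6/2 = -3
U_1 = (11 - (-3)) / 2 = 14/2 = 7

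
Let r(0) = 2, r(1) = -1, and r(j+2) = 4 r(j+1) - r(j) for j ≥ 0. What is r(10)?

-232406

r(2) = 4*(-1) - 2 = -6
r(3) = 4*(-6) - (-1) = -23
r(4) = 4*(-23) - (-6) = -86
r(5) = 4*(-86) - (-23) = -321
r(6) = 4*(-321) - (-86) = -1198
r(7) = 4*(-1198) - (-321) = -4471
r(8) = 4*(-4471) - (-1198) = -16686
r(9) = 4*(-16686) - (-4471) = -62273
r(10) = 4*(-62273) - (-16686) = -232406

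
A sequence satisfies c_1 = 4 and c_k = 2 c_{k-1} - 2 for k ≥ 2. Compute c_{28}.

The fixed point is -2/(1 - 2) = 2, so c_k - 2 = 2(c_{k-1} - 2).
Hence c_k = 2·2^{k-1} + 2.
c_{28} = 2·2^{27} + 2 = 2·134217728 + 2 = 268435458.

268435458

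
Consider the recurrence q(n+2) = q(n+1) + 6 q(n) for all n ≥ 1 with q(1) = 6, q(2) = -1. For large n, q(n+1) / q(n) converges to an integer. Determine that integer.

3

The characteristic equation is r^2 - r - 6 = 0, which factors as (r - 3)(r + 2) = 0.
So the roots are 3 and -2. Since |3| > |-2| and the coefficient of 3^n is non-zero, the ratio tends to 3.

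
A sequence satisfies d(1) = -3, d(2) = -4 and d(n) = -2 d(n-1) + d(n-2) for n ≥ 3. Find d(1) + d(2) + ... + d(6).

-63

d(3) = -2(-4) + (-3) = 5
d(4) = -2(5) + (-4) = -14
d(5) = -2(-14) + 5 = 33
d(6) = -2(33) + (-14) = -80
Sum = (-3) + (-4) + 5 + (-14) + 33 + (-80) = -63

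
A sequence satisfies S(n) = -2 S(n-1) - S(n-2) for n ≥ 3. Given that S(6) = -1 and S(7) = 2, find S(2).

Rearranging, S(n-2) = -(S(n) + 2 S(n-1)).
S(5) = -(2 + 2·(-1)) = 0
S(4) = -(-1 + 2·0) = 1
S(3) = -(0 + 2·1) = -2
S(2) = -(1 + 2·(-2)) = 3

3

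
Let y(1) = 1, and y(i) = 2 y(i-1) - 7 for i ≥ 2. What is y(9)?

-1529

y(2) = 2*1 - 7 = -5
y(3) = 2*(-5) - 7 = -17
y(4) = 2*(-17) - 7 = -41
y(5) = 2*(-41) - 7 = -89
y(6) = 2*(-89) - 7 = -185
y(7) = 2*(-185) - 7 = -377
y(8) = 2*(-377) - 7 = -761
y(9) = 2*(-761) - 7 = -1529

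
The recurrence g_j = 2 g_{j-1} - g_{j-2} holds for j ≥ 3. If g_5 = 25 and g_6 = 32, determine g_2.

4

Rearranging, g_{j-2} = -(g_j - 2 g_{j-1}).
g_4 = -(32 - 2(25)) = 18
g_3 = -(25 - 2(18)) = 11
g_2 = -(18 - 2(11)) = 4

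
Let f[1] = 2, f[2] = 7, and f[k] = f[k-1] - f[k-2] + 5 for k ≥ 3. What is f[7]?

2

f[3] = 7 - 2 + 5 = 10
f[4] = 10 - 7 + 5 = 8
f[5] = 8 - 10 + 5 = 3
f[6] = 3 - 8 + 5 = 0
f[7] = 0 - 3 + 5 = 2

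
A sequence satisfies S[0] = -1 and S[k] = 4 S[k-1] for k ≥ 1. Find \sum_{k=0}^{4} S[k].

S[1] = 4·(-1) = -4
S[2] = 4·(-4) = -16
S[3] = 4·(-16) = -64
S[4] = 4·(-64) = -256
Sum = (-1) + (-4) + (-16) + (-64) + (-256) = -341

-341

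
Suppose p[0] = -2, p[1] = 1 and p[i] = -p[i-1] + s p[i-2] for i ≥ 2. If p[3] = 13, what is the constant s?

4

p[2] = -1 - 2s
p[3] = 1 + 3s
So 1 + 3s = 13, giving s = 4.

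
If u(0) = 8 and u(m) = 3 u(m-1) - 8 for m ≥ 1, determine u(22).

125524238440

The fixed point is -8/(1 - 3) = 4, so u(m) - 4 = 3(u(m-1) - 4).
Hence u(m) = 4·3^m + 4.
u(22) = 4·3^{22} + 4 = 4·31381059609 + 4 = 125524238440.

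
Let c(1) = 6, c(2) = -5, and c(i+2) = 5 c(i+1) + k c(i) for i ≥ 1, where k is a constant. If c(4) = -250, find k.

-5

c(3) = -25 + 6k
c(4) = -125 + 25k
So -125 + 25k = -250, giving k = -5.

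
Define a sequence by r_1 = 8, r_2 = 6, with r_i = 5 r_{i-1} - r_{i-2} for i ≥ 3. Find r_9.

r_3 = 5·6 - 8 = 22
r_4 = 5·22 - 6 = 104
r_5 = 5·104 - 22 = 498
r_6 = 5·498 - 104 = 2386
r_7 = 5·2386 - 498 = 11432
r_8 = 5·11432 - 2386 = 54774
r_9 = 5·54774 - 11432 = 262438

262438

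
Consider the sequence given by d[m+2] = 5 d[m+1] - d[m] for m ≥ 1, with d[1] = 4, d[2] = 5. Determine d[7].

d[3] = 5(5) - 4 = 21
d[4] = 5(21) - 5 = 100
d[5] = 5(100) - 21 = 479
d[6] = 5(479) - 100 = 2295
d[7] = 5(2295) - 479 = 10996

10996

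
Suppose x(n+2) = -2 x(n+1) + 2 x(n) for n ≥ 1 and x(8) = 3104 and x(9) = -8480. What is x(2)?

8

Rearranging, x(n-2) = (x(n) + 2 x(n-1)) / 2.
x(7) = (-8480 + 2(3104)) / 2 = -2272/2 = -1136
x(6) = (3104 + 2(-1136)) / 2 = 832/2 = 416
x(5) = (-1136 + 2(416)) / 2 = -304/2 = -152
x(4) = (416 + 2(-152)) / 2 = 112/2 = 56
x(3) = (-152 + 2(56)) / 2 = -40/2 = -20
x(2) = (56 + 2(-20)) / 2 = 16/2 = 8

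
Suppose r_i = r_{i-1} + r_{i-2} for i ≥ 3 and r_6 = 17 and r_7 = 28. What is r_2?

1

Rearranging, r_{i-2} = r_i - r_{i-1}.
r_5 = 28 - 17 = 11
r_4 = 17 - 11 = 6
r_3 = 11 - 6 = 5
r_2 = 6 - 5 = 1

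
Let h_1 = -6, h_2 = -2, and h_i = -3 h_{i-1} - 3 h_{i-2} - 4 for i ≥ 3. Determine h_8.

h_3 = -3*(-2) - 3*(-6) - 4 = 20
h_4 = -3*20 - 3*(-2) - 4 = -58
h_5 = -3*(-58) - 3*20 - 4 = 110
h_6 = -3*110 - 3*(-58) - 4 = -160
h_7 = -3*(-160) - 3*110 - 4 = 146
h_8 = -3*146 - 3*(-160) - 4 = 38

38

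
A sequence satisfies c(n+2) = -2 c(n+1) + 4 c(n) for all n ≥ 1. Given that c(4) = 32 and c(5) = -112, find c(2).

Rearranging, c(n-2) = (c(n) + 2 c(n-1)) / 4.
c(3) = (-112 + 2(32)) / 4 = -48/4 = -12
c(2) = (32 + 2(-12)) / 4 = 8/4 = 2

2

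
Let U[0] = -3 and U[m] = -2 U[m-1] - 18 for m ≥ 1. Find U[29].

-1610612742

The fixed point is -18/(1 + 2) = -6, so U[m] + 6 = -2(U[m-1] + 6).
Hence U[m] = 3·(-2)^m - 6.
U[29] = 3·(-2)^{29} - 6 = 3·-536870912 - 6 = -1610612742.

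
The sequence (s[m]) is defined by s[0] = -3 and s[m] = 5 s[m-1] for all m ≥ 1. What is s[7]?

-234375

s[1] = 5·(-3) = -15
s[2] = 5·(-15) = -75
s[3] = 5·(-75) = -375
s[4] = 5·(-375) = -1875
s[5] = 5·(-1875) = -9375
s[6] = 5·(-9375) = -46875
s[7] = 5·(-46875) = -234375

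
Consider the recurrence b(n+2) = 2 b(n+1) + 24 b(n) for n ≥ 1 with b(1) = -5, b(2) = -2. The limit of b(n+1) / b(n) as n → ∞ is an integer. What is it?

6

The characteristic equation is r^2 - 2r - 24 = 0, which factors as (r - 6)(r + 4) = 0.
So the roots are 6 and -4. Since |6| > |-4| and the coefficient of 6^n is non-zero, the ratio tends to 6.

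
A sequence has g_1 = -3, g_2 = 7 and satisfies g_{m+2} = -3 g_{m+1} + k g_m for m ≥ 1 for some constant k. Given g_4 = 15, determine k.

g_3 = -21 - 3k
g_4 = 63 + 16k
So 63 + 16k = 15, giving k = -3.

-3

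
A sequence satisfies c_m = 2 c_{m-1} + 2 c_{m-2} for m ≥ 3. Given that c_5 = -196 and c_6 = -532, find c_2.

Rearranging, c_{m-2} = (c_m - 2 c_{m-1}) / 2.
c_4 = (-532 - 2·(-196)) / 2 = -140/2 = -70
c_3 = (-196 - 2·(-70)) / 2 = -56/2 = -28
c_2 = (-70 - 2·(-28)) / 2 = -14/2 = -7

-7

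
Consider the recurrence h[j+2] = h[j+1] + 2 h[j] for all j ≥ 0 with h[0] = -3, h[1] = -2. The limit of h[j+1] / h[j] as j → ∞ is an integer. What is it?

The characteristic equation is r^2 - r - 2 = 0, which factors as (r - 2)(r + 1) = 0.
So the roots are 2 and -1. Since |2| > |-1| and the coefficient of 2^j is non-zero, the ratio tends to 2.

2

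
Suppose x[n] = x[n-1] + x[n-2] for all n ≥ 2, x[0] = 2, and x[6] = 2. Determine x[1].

-1

Let x[1] = w.
x[2] = 2 + w
x[3] = 2 + 2w
x[4] = 4 + 3w
x[5] = 6 + 5w
x[6] = 10 + 8w
So 10 + 8w = 2, giving w = -1.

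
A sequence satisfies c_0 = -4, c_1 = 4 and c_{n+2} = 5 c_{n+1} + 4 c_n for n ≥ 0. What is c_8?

c_2 = 5·4 + 4·(-4) = 4
c_3 = 5·4 + 4·4 = 36
c_4 = 5·36 + 4·4 = 196
c_5 = 5·196 + 4·36 = 1124
c_6 = 5·1124 + 4·196 = 6404
c_7 = 5·6404 + 4·1124 = 36516
c_8 = 5·36516 + 4·6404 = 208196

208196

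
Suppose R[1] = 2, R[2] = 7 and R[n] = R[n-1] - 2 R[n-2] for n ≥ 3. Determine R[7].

39

R[3] = 7 - 2·2 = 3
R[4] = 3 - 2·7 = -11
R[5] = (-11) - 2·3 = -17
R[6] = (-17) - 2·(-11) = 5
R[7] = 5 - 2·(-17) = 39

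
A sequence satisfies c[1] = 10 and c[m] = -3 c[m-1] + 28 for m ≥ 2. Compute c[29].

The fixed point is 28/(1 + 3) = 7, so c[m] - 7 = -3(c[m-1] - 7).
Hence c[m] = 3·(-3)^{m-1} + 7.
c[29] = 3·(-3)^{28} + 7 = 3·22876792454961 + 7 = 68630377364890.

68630377364890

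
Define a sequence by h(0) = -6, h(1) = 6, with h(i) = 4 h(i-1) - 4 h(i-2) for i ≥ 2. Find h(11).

190464

h(2) = 4*6 - 4*(-6) = 48
h(3) = 4*48 - 4*6 = 168
h(4) = 4*168 - 4*48 = 480
h(5) = 4*480 - 4*168 = 1248
h(6) = 4*1248 - 4*480 = 3072
h(7) = 4*3072 - 4*1248 = 7296
h(8) = 4*7296 - 4*3072 = 16896
h(9) = 4*16896 - 4*7296 = 38400
h(10) = 4*38400 - 4*16896 = 86016
h(11) = 4*86016 - 4*38400 = 190464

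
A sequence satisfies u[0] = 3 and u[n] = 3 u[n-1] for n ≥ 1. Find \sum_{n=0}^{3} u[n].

120

u[1] = 3(3) = 9
u[2] = 3(9) = 27
u[3] = 3(27) = 81
Sum = 3 + 9 + 27 + 81 = 120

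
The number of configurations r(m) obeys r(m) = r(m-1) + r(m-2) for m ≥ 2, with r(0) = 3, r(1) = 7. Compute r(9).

r(2) = 7 + 3 = 10
r(3) = 10 + 7 = 17
r(4) = 17 + 10 = 27
r(5) = 27 + 17 = 44
r(6) = 44 + 27 = 71
r(7) = 71 + 44 = 115
r(8) = 115 + 71 = 186
r(9) = 186 + 115 = 301

301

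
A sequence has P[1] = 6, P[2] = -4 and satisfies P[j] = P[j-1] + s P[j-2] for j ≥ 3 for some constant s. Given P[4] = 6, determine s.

5

P[3] = -4 + 6s
P[4] = -4 + 2s
So -4 + 2s = 6, giving s = 5.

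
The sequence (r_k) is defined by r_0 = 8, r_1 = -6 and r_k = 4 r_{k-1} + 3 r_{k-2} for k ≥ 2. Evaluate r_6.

-1584

r_2 = 4·(-6) + 3·8 = 0
r_3 = 4·0 + 3·(-6) = -18
r_4 = 4·(-18) + 3·0 = -72
r_5 = 4·(-72) + 3·(-18) = -342
r_6 = 4·(-342) + 3·(-72) = -1584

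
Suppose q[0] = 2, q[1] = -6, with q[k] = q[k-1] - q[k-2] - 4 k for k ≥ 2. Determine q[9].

q[2] = (-6) - 2 - 8 = -16
q[3] = (-16) - (-6) - 12 = -22
q[4] = (-22) - (-16) - 16 = -22
q[5] = (-22) - (-22) - 20 = -20
q[6] = (-20) - (-22) - 24 = -22
q[7] = (-22) - (-20) - 28 = -30
q[8] = (-30) - (-22) - 32 = -40
q[9] = (-40) - (-30) - 36 = -46

-46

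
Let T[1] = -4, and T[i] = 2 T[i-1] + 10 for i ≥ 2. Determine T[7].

374

T[2] = 2·(-4) + 10 = 2
T[3] = 2·2 + 10 = 14
T[4] = 2·14 + 10 = 38
T[5] = 2·38 + 10 = 86
T[6] = 2·86 + 10 = 182
T[7] = 2·182 + 10 = 374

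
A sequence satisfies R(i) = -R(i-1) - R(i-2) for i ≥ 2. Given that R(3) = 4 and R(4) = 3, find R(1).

3

Rearranging, R(i-2) = -(R(i) + R(i-1)).
R(2) = -(3 + 4) = -7
R(1) = -(4 + (-7)) = 3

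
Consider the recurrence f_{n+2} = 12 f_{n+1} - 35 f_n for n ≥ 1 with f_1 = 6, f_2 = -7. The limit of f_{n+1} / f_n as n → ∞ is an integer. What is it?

7

The characteristic equation is r^2 - 12r + 35 = 0, which factors as (r - 7)(r - 5) = 0.
So the roots are 7 and 5. Since |7| > |5| and the coefficient of 7^n is non-zero, the ratio tends to 7.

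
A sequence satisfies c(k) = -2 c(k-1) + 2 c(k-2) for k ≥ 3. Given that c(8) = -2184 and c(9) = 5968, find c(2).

Rearranging, c(k-2) = (c(k) + 2 c(k-1)) / 2.
c(7) = (5968 + 2·(-2184)) / 2 = 1600/2 = 800
c(6) = (-2184 + 2·800) / 2 = -584/2 = -292
c(5) = (800 + 2·(-292)) / 2 = 216/2 = 108
c(4) = (-292 + 2·108) / 2 = -76/2 = -38
c(3) = (108 + 2·(-38)) / 2 = 32/2 = 16
c(2) = (-38 + 2·16) / 2 = -6/2 = -3

-3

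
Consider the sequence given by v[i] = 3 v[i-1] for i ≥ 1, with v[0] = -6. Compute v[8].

-39366

v[1] = 3(-6) = -18
v[2] = 3(-18) = -54
v[3] = 3(-54) = -162
v[4] = 3(-162) = -486
v[5] = 3(-486) = -1458
v[6] = 3(-1458) = -4374
v[7] = 3(-4374) = -13122
v[8] = 3(-13122) = -39366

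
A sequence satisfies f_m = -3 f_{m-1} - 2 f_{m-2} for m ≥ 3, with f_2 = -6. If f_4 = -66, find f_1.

Let f_1 = w.
f_3 = 18 - 2w
f_4 = -42 + 6w
So -42 + 6w = -66, giving w = -4.

-4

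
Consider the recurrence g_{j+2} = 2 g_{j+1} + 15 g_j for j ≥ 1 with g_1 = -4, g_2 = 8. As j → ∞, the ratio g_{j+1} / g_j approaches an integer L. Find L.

5

The characteristic equation is r^2 - 2r - 15 = 0, which factors as (r - 5)(r + 3) = 0.
So the roots are 5 and -3. Since |5| > |-3| and the coefficient of 5^j is non-zero, the ratio tends to 5.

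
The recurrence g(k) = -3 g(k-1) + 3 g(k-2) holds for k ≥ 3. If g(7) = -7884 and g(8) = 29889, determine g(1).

Rearranging, g(k-2) = (g(k) + 3 g(k-1)) / 3.
g(6) = (29889 + 3(-7884)) / 3 = 6237/3 = 2079
g(5) = (-7884 + 3(2079)) / 3 = -1647/3 = -549
g(4) = (2079 + 3(-549)) / 3 = 432/3 = 144
g(3) = (-549 + 3(144)) / 3 = -117/3 = -39
g(2) = (144 + 3(-39)) / 3 = 27/3 = 9
g(1) = (-39 + 3(9)) / 3 = -12/3 = -4

-4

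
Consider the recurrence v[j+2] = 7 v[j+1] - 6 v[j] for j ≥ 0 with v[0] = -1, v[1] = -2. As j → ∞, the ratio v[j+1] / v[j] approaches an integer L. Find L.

The characteristic equation is r^2 - 7r + 6 = 0, which factors as (r - 6)(r - 1) = 0.
So the roots are 6 and 1. Since |6| > |1| and the coefficient of 6^j is non-zero, the ratio tends to 6.

6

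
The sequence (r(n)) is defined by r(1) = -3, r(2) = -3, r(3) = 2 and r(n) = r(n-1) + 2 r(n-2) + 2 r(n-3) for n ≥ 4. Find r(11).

-1808

r(4) = 2 + 2*(-3) + 2*(-3) = -10
r(5) = (-10) + 2*2 + 2*(-3) = -12
r(6) = (-12) + 2*(-10) + 2*2 = -28
r(7) = (-28) + 2*(-12) + 2*(-10) = -72
r(8) = (-72) + 2*(-28) + 2*(-12) = -152
r(9) = (-152) + 2*(-72) + 2*(-28) = -352
r(10) = (-352) + 2*(-152) + 2*(-72) = -800
r(11) = (-800) + 2*(-352) + 2*(-152) = -1808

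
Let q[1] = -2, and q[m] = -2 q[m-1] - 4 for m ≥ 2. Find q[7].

-44

q[2] = -2·(-2) - 4 = 0
q[3] = -2·0 - 4 = -4
q[4] = -2·(-4) - 4 = 4
q[5] = -2·4 - 4 = -12
q[6] = -2·(-12) - 4 = 20
q[7] = -2·20 - 4 = -44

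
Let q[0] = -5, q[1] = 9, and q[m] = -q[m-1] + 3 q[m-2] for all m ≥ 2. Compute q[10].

q[2] = -9 + 3(-5) = -24
q[3] = -(-24) + 3(9) = 51
q[4] = -51 + 3(-24) = -123
q[5] = -(-123) + 3(51) = 276
q[6] = -276 + 3(-123) = -645
q[7] = -(-645) + 3(276) = 1473
q[8] = -1473 + 3(-645) = -3408
q[9] = -(-3408) + 3(1473) = 7827
q[10] = -7827 + 3(-3408) = -18051

-18051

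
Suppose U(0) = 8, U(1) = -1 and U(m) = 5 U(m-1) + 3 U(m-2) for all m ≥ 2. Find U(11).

U(2) = 5(-1) + 3(8) = 19
U(3) = 5(19) + 3(-1) = 92
U(4) = 5(92) + 3(19) = 517
U(5) = 5(517) + 3(92) = 2861
U(6) = 5(2861) + 3(517) = 15856
U(7) = 5(15856) + 3(2861) = 87863
U(8) = 5(87863) + 3(15856) = 486883
U(9) = 5(486883) + 3(87863) = 2698004
U(10) = 5(2698004) + 3(486883) = 14950669
U(11) = 5(14950669) + 3(2698004) = 82847357

82847357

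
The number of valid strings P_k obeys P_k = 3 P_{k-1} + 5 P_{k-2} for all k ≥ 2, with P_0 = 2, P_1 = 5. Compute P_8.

130925

P_2 = 3(5) + 5(2) = 25
P_3 = 3(25) + 5(5) = 100
P_4 = 3(100) + 5(25) = 425
P_5 = 3(425) + 5(100) = 1775
P_6 = 3(1775) + 5(425) = 7450
P_7 = 3(7450) + 5(1775) = 31225
P_8 = 3(31225) + 5(7450) = 130925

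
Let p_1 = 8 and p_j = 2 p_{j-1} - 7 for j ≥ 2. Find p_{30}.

The fixed point is -7/(1 - 2) = 7, so p_j - 7 = 2(p_{j-1} - 7).
Hence p_j = 1·2^{j-1} + 7.
p_{30} = 1·2^{29} + 7 = 1·536870912 + 7 = 536870919.

536870919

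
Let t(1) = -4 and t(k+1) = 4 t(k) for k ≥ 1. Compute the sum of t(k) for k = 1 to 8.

t(2) = 4*(-4) = -16
t(3) = 4*(-16) = -64
t(4) = 4*(-64) = -256
t(5) = 4*(-256) = -1024
t(6) = 4*(-1024) = -4096
t(7) = 4*(-4096) = -16384
t(8) = 4*(-16384) = -65536
Sum = (-4) + (-16) + (-64) + (-256) + (-1024) + (-4096) + (-16384) + (-65536) = -87380

-87380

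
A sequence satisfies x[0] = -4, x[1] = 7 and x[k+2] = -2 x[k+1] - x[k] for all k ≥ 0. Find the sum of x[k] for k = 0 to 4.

x[2] = -2(7) - (-4) = -10
x[3] = -2(-10) - 7 = 13
x[4] = -2(13) - (-10) = -16
Sum = (-4) + 7 + (-10) + 13 + (-16) = -10

-10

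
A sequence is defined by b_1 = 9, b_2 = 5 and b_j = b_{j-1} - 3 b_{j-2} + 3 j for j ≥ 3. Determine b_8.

b_3 = 5 - 3*9 + 9 = -13
b_4 = (-13) - 3*5 + 12 = -16
b_5 = (-16) - 3*(-13) + 15 = 38
b_6 = 38 - 3*(-16) + 18 = 104
b_7 = 104 - 3*38 + 21 = 11
b_8 = 11 - 3*104 + 24 = -277

-277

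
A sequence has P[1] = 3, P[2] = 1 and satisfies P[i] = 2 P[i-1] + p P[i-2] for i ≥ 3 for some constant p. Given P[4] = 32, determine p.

4

P[3] = 2 + 3p
P[4] = 4 + 7p
So 4 + 7p = 32, giving p = 4.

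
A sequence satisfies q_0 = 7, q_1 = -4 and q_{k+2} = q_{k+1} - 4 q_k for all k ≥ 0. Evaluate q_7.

q_2 = (-4) - 4·7 = -32
q_3 = (-32) - 4·(-4) = -16
q_4 = (-16) - 4·(-32) = 112
q_5 = 112 - 4·(-16) = 176
q_6 = 176 - 4·112 = -272
q_7 = (-272) - 4·176 = -976

-976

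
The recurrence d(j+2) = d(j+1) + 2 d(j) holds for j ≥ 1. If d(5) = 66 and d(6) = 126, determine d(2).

6

Rearranging, d(j-2) = (d(j) - d(j-1)) / 2.
d(4) = (126 - 66) / 2 = 60/2 = 30
d(3) = (66 - 30) / 2 = 36/2 = 18
d(2) = (30 - 18) / 2 = 12/2 = 6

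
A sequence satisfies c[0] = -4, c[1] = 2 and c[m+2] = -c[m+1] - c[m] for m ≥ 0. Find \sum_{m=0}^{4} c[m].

c[2] = -2 - (-4) = 2
c[3] = -2 - 2 = -4
c[4] = -(-4) - 2 = 2
Sum = (-4) + 2 + 2 + (-4) + 2 = -2

-2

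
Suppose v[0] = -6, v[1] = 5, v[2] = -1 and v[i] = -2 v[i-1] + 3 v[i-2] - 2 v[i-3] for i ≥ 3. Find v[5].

v[3] = -2·(-1) + 3·5 - 2·(-6) = 29
v[4] = -2·29 + 3·(-1) - 2·5 = -71
v[5] = -2·(-71) + 3·29 - 2·(-1) = 231

231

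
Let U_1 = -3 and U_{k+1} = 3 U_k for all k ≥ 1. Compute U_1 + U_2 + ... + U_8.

-9840

U_2 = 3*(-3) = -9
U_3 = 3*(-9) = -27
U_4 = 3*(-27) = -81
U_5 = 3*(-81) = -243
U_6 = 3*(-243) = -729
U_7 = 3*(-729) = -2187
U_8 = 3*(-2187) = -6561
Sum = (-3) + (-9) + (-27) + (-81) + (-243) + (-729) + (-2187) + (-6561) = -9840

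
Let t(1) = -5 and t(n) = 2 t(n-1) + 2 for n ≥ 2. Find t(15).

The fixed point is 2/(1 - 2) = -2, so t(n) + 2 = 2(t(n-1) + 2).
Hence t(n) = -3·2^{n-1} - 2.
t(15) = -3·2^{14} - 2 = -3·16384 - 2 = -49154.

-49154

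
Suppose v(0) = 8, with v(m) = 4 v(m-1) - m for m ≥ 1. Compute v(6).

v(1) = 4(8) - 1 = 31
v(2) = 4(31) - 2 = 122
v(3) = 4(122) - 3 = 485
v(4) = 4(485) - 4 = 1936
v(5) = 4(1936) - 5 = 7739
v(6) = 4(7739) - 6 = 30950

30950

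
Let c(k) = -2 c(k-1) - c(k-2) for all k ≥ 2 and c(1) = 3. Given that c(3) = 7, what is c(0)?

Let c(0) = v.
c(2) = -6 - v
c(3) = 9 + 2v
So 9 + 2v = 7, giving v = -1.

-1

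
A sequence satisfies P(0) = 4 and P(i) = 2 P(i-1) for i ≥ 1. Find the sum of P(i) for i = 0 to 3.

P(1) = 2*4 = 8
P(2) = 2*8 = 16
P(3) = 2*16 = 32
Sum = 4 + 8 + 16 + 32 = 60

60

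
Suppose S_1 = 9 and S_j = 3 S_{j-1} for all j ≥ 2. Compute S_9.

59049

S_2 = 3(9) = 27
S_3 = 3(27) = 81
S_4 = 3(81) = 243
S_5 = 3(243) = 729
S_6 = 3(729) = 2187
S_7 = 3(2187) = 6561
S_8 = 3(6561) = 19683
S_9 = 3(19683) = 59049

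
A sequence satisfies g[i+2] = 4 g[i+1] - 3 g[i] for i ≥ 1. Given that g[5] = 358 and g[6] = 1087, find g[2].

7

Rearranging, g[i-2] = (g[i] - 4 g[i-1]) / -3.
g[4] = (1087 - 4·358) / -3 = -345/-3 = 115
g[3] = (358 - 4·115) / -3 = -102/-3 = 34
g[2] = (115 - 4·34) / -3 = -21/-3 = 7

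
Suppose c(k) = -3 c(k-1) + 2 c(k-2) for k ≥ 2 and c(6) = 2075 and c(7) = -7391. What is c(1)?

Rearranging, c(k-2) = (c(k) + 3 c(k-1)) / 2.
c(5) = (-7391 + 3*2075) / 2 = -1166/2 = -583
c(4) = (2075 + 3*(-583)) / 2 = 326/2 = 163
c(3) = (-583 + 3*163) / 2 = -94/2 = -47
c(2) = (163 + 3*(-47)) / 2 = 22/2 = 11
c(1) = (-47 + 3*11) / 2 = -14/2 = -7

-7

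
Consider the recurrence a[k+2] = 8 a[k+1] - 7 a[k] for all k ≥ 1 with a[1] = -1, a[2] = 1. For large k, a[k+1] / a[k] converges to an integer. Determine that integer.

The characteristic equation is r^2 - 8r + 7 = 0, which factors as (r - 7)(r - 1) = 0.
So the roots are 7 and 1. Since |7| > |1| and the coefficient of 7^k is non-zero, the ratio tends to 7.

7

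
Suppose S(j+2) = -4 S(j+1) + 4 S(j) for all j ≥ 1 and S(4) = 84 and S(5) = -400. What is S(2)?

Rearranging, S(j-2) = (S(j) + 4 S(j-1)) / 4.
S(3) = (-400 + 4(84)) / 4 = -64/4 = -16
S(2) = (84 + 4(-16)) / 4 = 20/4 = 5

5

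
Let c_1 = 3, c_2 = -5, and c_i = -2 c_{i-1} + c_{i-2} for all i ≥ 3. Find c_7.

c_3 = -2(-5) + 3 = 13
c_4 = -2(13) + (-5) = -31
c_5 = -2(-31) + 13 = 75
c_6 = -2(75) + (-31) = -181
c_7 = -2(-181) + 75 = 437

437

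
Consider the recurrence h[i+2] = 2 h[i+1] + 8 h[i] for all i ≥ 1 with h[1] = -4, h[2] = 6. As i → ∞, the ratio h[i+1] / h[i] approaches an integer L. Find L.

The characteristic equation is r^2 - 2r - 8 = 0, which factors as (r - 4)(r + 2) = 0.
So the roots are 4 and -2. Since |4| > |-2| and the coefficient of 4^i is non-zero, the ratio tends to 4.

4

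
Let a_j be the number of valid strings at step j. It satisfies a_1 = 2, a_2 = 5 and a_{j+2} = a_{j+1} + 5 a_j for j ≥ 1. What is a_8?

2465

a_3 = 5 + 5·2 = 15
a_4 = 15 + 5·5 = 40
a_5 = 40 + 5·15 = 115
a_6 = 115 + 5·40 = 315
a_7 = 315 + 5·115 = 890
a_8 = 890 + 5·315 = 2465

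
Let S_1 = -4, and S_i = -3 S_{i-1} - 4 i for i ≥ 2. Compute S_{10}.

S_2 = -3·(-4) - 8 = 4
S_3 = -3·4 - 12 = -24
S_4 = -3·(-24) - 16 = 56
S_5 = -3·56 - 20 = -188
S_6 = -3·(-188) - 24 = 540
S_7 = -3·540 - 28 = -1648
S_8 = -3·(-1648) - 32 = 4912
S_9 = -3·4912 - 36 = -14772
S_{10} = -3·(-14772) - 40 = 44276

44276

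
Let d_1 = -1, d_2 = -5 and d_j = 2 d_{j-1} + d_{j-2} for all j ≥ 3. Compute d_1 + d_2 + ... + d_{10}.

d_3 = 2*(-5) + (-1) = -11
d_4 = 2*(-11) + (-5) = -27
d_5 = 2*(-27) + (-11) = -65
d_6 = 2*(-65) + (-27) = -157
d_7 = 2*(-157) + (-65) = -379
d_8 = 2*(-379) + (-157) = -915
d_9 = 2*(-915) + (-379) = -2209
d_{10} = 2*(-2209) + (-915) = -5333
Sum = (-1) + (-5) + (-11) + (-27) + (-65) + (-157) + (-379) + (-915) + (-2209) + (-5333) = -9102

-9102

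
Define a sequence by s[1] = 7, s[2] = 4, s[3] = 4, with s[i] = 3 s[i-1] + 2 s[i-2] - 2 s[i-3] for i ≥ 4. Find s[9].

2302

s[4] = 3*4 + 2*4 - 2*7 = 6
s[5] = 3*6 + 2*4 - 2*4 = 18
s[6] = 3*18 + 2*6 - 2*4 = 58
s[7] = 3*58 + 2*18 - 2*6 = 198
s[8] = 3*198 + 2*58 - 2*18 = 674
s[9] = 3*674 + 2*198 - 2*58 = 2302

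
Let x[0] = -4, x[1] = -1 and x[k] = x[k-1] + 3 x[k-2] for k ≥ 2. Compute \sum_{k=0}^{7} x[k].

x[2] = (-1) + 3*(-4) = -13
x[3] = (-13) + 3*(-1) = -16
x[4] = (-16) + 3*(-13) = -55
x[5] = (-55) + 3*(-16) = -103
x[6] = (-103) + 3*(-55) = -268
x[7] = (-268) + 3*(-103) = -577
Sum = (-4) + (-1) + (-13) + (-16) + (-55) + (-103) + (-268) + (-577) = -1037

-1037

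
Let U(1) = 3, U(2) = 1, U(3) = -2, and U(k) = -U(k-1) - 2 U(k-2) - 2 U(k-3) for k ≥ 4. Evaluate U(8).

U(4) = -(-2) - 2·1 - 2·3 = -6
U(5) = -(-6) - 2·(-2) - 2·1 = 8
U(6) = -8 - 2·(-6) - 2·(-2) = 8
U(7) = -8 - 2·8 - 2·(-6) = -12
U(8) = -(-12) - 2·8 - 2·8 = -20

-20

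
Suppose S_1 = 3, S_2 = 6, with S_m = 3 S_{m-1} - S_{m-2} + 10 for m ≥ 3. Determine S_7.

S_3 = 3*6 - 3 + 10 = 25
S_4 = 3*25 - 6 + 10 = 79
S_5 = 3*79 - 25 + 10 = 222
S_6 = 3*222 - 79 + 10 = 597
S_7 = 3*597 - 222 + 10 = 1579

1579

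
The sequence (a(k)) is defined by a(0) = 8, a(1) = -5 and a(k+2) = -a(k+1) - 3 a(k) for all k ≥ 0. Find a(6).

a(2) = -(-5) - 3(8) = -19
a(3) = -(-19) - 3(-5) = 34
a(4) = -34 - 3(-19) = 23
a(5) = -23 - 3(34) = -125
a(6) = -(-125) - 3(23) = 56

56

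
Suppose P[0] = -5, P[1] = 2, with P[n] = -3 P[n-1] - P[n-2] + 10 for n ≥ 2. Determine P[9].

-6907

P[2] = -3(2) - (-5) + 10 = 9
P[3] = -3(9) - 2 + 10 = -19
P[4] = -3(-19) - 9 + 10 = 58
P[5] = -3(58) - (-19) + 10 = -145
P[6] = -3(-145) - 58 + 10 = 387
P[7] = -3(387) - (-145) + 10 = -1006
P[8] = -3(-1006) - 387 + 10 = 2641
P[9] = -3(2641) - (-1006) + 10 = -6907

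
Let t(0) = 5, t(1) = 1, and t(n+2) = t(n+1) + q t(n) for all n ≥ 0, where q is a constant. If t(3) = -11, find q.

t(2) = 1 + 5q
t(3) = 1 + 6q
So 1 + 6q = -11, giving q = -2.

-2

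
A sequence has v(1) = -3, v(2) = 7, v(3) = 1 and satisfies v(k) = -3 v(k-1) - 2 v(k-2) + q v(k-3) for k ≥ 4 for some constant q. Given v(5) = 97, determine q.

v(4) = -17 - 3q
v(5) = 49 + 16q
So 49 + 16q = 97, giving q = 3.

3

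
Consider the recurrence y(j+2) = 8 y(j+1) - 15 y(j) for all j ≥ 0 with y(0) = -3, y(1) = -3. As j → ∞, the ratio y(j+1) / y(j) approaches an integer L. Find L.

5

The characteristic equation is r^2 - 8r + 15 = 0, which factors as (r - 5)(r - 3) = 0.
So the roots are 5 and 3. Since |5| > |3| and the coefficient of 5^j is non-zero, the ratio tends to 5.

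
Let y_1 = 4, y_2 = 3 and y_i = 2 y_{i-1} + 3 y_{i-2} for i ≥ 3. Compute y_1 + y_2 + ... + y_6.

637

y_3 = 2·3 + 3·4 = 18
y_4 = 2·18 + 3·3 = 45
y_5 = 2·45 + 3·18 = 144
y_6 = 2·144 + 3·45 = 423
Sum = 4 + 3 + 18 + 45 + 144 + 423 = 637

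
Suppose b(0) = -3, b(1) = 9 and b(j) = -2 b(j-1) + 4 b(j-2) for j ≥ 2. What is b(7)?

10560

b(2) = -2(9) + 4(-3) = -30
b(3) = -2(-30) + 4(9) = 96
b(4) = -2(96) + 4(-30) = -312
b(5) = -2(-312) + 4(96) = 1008
b(6) = -2(1008) + 4(-312) = -3264
b(7) = -2(-3264) + 4(1008) = 10560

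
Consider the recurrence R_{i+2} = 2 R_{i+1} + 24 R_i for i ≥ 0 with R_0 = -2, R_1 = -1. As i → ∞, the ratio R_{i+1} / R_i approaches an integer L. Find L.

The characteristic equation is r^2 - 2r - 24 = 0, which factors as (r - 6)(r + 4) = 0.
So the roots are 6 and -4. Since |6| > |-4| and the coefficient of 6^i is non-zero, the ratio tends to 6.

6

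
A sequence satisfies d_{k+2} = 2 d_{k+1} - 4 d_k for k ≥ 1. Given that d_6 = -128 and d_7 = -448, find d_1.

Rearranging, d_{k-2} = (d_k - 2 d_{k-1}) / -4.
d_5 = (-448 - 2(-128)) / -4 = -192/-4 = 48
d_4 = (-128 - 2(48)) / -4 = -224/-4 = 56
d_3 = (48 - 2(56)) / -4 = -64/-4 = 16
d_2 = (56 - 2(16)) / -4 = 24/-4 = -6
d_1 = (16 - 2(-6)) / -4 = 28/-4 = -7

-7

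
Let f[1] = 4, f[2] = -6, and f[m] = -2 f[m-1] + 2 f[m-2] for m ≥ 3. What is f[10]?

f[3] = -2*(-6) + 2*4 = 20
f[4] = -2*20 + 2*(-6) = -52
f[5] = -2*(-52) + 2*20 = 144
f[6] = -2*144 + 2*(-52) = -392
f[7] = -2*(-392) + 2*144 = 1072
f[8] = -2*1072 + 2*(-392) = -2928
f[9] = -2*(-2928) + 2*1072 = 8000
f[10] = -2*8000 + 2*(-2928) = -21856

-21856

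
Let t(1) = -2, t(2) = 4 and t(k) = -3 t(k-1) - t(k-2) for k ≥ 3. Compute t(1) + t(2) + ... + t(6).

128

t(3) = -3·4 - (-2) = -10
t(4) = -3·(-10) - 4 = 26
t(5) = -3·26 - (-10) = -68
t(6) = -3·(-68) - 26 = 178
Sum = (-2) + 4 + (-10) + 26 + (-68) + 178 = 128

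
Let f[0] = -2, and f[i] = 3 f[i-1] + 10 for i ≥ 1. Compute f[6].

2182

f[1] = 3(-2) + 10 = 4
f[2] = 3(4) + 10 = 22
f[3] = 3(22) + 10 = 76
f[4] = 3(76) + 10 = 238
f[5] = 3(238) + 10 = 724
f[6] = 3(724) + 10 = 2182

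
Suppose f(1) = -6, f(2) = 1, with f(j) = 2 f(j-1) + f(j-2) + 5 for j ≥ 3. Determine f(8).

344

f(3) = 2·1 + (-6) + 5 = 1
f(4) = 2·1 + 1 + 5 = 8
f(5) = 2·8 + 1 + 5 = 22
f(6) = 2·22 + 8 + 5 = 57
f(7) = 2·57 + 22 + 5 = 141
f(8) = 2·141 + 57 + 5 = 344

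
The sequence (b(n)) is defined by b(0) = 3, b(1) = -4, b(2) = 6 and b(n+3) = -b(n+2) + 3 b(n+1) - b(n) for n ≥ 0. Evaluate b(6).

262

b(3) = -6 + 3(-4) - 3 = -21
b(4) = -(-21) + 3(6) - (-4) = 43
b(5) = -43 + 3(-21) - 6 = -112
b(6) = -(-112) + 3(43) - (-21) = 262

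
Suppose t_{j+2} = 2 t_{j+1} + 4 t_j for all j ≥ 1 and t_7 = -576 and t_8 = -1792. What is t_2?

Rearranging, t_{j-2} = (t_j - 2 t_{j-1}) / 4.
t_6 = (-1792 - 2*(-576)) / 4 = -640/4 = -160
t_5 = (-576 - 2*(-160)) / 4 = -256/4 = -64
t_4 = (-160 - 2*(-64)) / 4 = -32/4 = -8
t_3 = (-64 - 2*(-8)) / 4 = -48/4 = -12
t_2 = (-8 - 2*(-12)) / 4 = 16/4 = 4

4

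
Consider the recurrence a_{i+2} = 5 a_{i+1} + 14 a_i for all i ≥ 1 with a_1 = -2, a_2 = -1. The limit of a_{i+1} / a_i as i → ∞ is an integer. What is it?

7

The characteristic equation is r^2 - 5r - 14 = 0, which factors as (r - 7)(r + 2) = 0.
So the roots are 7 and -2. Since |7| > |-2| and the coefficient of 7^i is non-zero, the ratio tends to 7.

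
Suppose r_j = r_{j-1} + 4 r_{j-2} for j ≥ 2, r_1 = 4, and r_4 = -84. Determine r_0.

-6

Let r_0 = w.
r_2 = 4 + 4w
r_3 = 20 + 4w
r_4 = 36 + 20w
So 36 + 20w = -84, giving w = -6.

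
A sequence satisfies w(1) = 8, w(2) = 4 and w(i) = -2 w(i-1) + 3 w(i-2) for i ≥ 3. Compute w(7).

736

w(3) = -2·4 + 3·8 = 16
w(4) = -2·16 + 3·4 = -20
w(5) = -2·(-20) + 3·16 = 88
w(6) = -2·88 + 3·(-20) = -236
w(7) = -2·(-236) + 3·88 = 736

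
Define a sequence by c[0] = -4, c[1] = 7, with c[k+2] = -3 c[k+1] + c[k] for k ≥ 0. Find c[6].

-2956

c[2] = -3(7) + (-4) = -25
c[3] = -3(-25) + 7 = 82
c[4] = -3(82) + (-25) = -271
c[5] = -3(-271) + 82 = 895
c[6] = -3(895) + (-271) = -2956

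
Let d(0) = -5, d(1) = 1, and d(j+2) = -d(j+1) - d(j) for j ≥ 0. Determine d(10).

d(2) = -1 - (-5) = 4
d(3) = -4 - 1 = -5
d(4) = -(-5) - 4 = 1
d(5) = -1 - (-5) = 4
d(6) = -4 - 1 = -5
d(7) = -(-5) - 4 = 1
d(8) = -1 - (-5) = 4
d(9) = -4 - 1 = -5
d(10) = -(-5) - 4 = 1

1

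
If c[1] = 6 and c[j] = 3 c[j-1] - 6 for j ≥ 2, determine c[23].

The fixed point is -6/(1 - 3) = 3, so c[j] - 3 = 3(c[j-1] - 3).
Hence c[j] = 3·3^{j-1} + 3.
c[23] = 3·3^{22} + 3 = 3·31381059609 + 3 = 94143178830.

94143178830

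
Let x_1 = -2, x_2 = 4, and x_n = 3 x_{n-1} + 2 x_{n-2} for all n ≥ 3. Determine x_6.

x_3 = 3·4 + 2·(-2) = 8
x_4 = 3·8 + 2·4 = 32
x_5 = 3·32 + 2·8 = 112
x_6 = 3·112 + 2·32 = 400

400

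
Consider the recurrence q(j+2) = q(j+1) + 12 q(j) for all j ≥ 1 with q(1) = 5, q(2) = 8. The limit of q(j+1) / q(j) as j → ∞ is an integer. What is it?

The characteristic equation is r^2 - r - 12 = 0, which factors as (r - 4)(r + 3) = 0.
So the roots are 4 and -3. Since |4| > |-3| and the coefficient of 4^j is non-zero, the ratio tends to 4.

4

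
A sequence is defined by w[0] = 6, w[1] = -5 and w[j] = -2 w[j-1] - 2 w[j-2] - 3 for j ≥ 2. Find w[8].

105

w[2] = -2·(-5) - 2·6 - 3 = -5
w[3] = -2·(-5) - 2·(-5) - 3 = 17
w[4] = -2·17 - 2·(-5) - 3 = -27
w[5] = -2·(-27) - 2·17 - 3 = 17
w[6] = -2·17 - 2·(-27) - 3 = 17
w[7] = -2·17 - 2·17 - 3 = -71
w[8] = -2·(-71) - 2·17 - 3 = 105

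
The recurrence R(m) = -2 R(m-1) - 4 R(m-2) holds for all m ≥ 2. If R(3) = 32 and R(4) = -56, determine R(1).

-7

Rearranging, R(m-2) = (R(m) + 2 R(m-1)) / -4.
R(2) = (-56 + 2·32) / -4 = 8/-4 = -2
R(1) = (32 + 2·(-2)) / -4 = 28/-4 = -7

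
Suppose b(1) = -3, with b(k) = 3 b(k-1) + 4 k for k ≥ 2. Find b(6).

471

b(2) = 3·(-3) + 8 = -1
b(3) = 3·(-1) + 12 = 9
b(4) = 3·9 + 16 = 43
b(5) = 3·43 + 20 = 149
b(6) = 3·149 + 24 = 471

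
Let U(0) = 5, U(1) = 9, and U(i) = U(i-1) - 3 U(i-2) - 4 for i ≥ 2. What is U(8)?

-610

U(2) = 9 - 3(5) - 4 = -10
U(3) = (-10) - 3(9) - 4 = -41
U(4) = (-41) - 3(-10) - 4 = -15
U(5) = (-15) - 3(-41) - 4 = 104
U(6) = 104 - 3(-15) - 4 = 145
U(7) = 145 - 3(104) - 4 = -171
U(8) = (-171) - 3(145) - 4 = -610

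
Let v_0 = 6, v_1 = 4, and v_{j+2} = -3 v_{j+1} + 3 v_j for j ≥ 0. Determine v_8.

v_2 = -3*4 + 3*6 = 6
v_3 = -3*6 + 3*4 = -6
v_4 = -3*(-6) + 3*6 = 36
v_5 = -3*36 + 3*(-6) = -126
v_6 = -3*(-126) + 3*36 = 486
v_7 = -3*486 + 3*(-126) = -1836
v_8 = -3*(-1836) + 3*486 = 6966

6966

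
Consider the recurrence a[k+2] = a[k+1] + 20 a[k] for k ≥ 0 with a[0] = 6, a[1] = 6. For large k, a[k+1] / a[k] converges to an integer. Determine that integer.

5

The characteristic equation is r^2 - r - 20 = 0, which factors as (r - 5)(r + 4) = 0.
So the roots are 5 and -4. Since |5| > |-4| and the coefficient of 5^k is non-zero, the ratio tends to 5.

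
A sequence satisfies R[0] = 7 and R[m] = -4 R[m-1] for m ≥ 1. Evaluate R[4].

1792

R[1] = -4*7 = -28
R[2] = -4*(-28) = 112
R[3] = -4*112 = -448
R[4] = -4*(-448) = 1792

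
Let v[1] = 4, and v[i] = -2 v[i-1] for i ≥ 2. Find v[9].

1024

v[2] = -2*4 = -8
v[3] = -2*(-8) = 16
v[4] = -2*16 = -32
v[5] = -2*(-32) = 64
v[6] = -2*64 = -128
v[7] = -2*(-128) = 256
v[8] = -2*256 = -512
v[9] = -2*(-512) = 1024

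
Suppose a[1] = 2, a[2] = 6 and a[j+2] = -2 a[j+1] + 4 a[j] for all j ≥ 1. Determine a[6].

288

a[3] = -2·6 + 4·2 = -4
a[4] = -2·(-4) + 4·6 = 32
a[5] = -2·32 + 4·(-4) = -80
a[6] = -2·(-80) + 4·32 = 288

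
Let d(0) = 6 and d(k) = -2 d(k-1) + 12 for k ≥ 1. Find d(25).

The fixed point is 12/(1 + 2) = 4, so d(k) - 4 = -2(d(k-1) - 4).
Hence d(k) = 2·(-2)^k + 4.
d(25) = 2·(-2)^{25} + 4 = 2·-33554432 + 4 = -67108860.

-67108860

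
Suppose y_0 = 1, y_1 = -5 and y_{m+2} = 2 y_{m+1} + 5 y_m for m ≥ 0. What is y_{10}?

-172805

y_2 = 2·(-5) + 5·1 = -5
y_3 = 2·(-5) + 5·(-5) = -35
y_4 = 2·(-35) + 5·(-5) = -95
y_5 = 2·(-95) + 5·(-35) = -365
y_6 = 2·(-365) + 5·(-95) = -1205
y_7 = 2·(-1205) + 5·(-365) = -4235
y_8 = 2·(-4235) + 5·(-1205) = -14495
y_9 = 2·(-14495) + 5·(-4235) = -50165
y_{10} = 2·(-50165) + 5·(-14495) = -172805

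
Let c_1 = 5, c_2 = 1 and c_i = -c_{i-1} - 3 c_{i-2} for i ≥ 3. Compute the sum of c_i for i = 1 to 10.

c_3 = -1 - 3·5 = -16
c_4 = -(-16) - 3·1 = 13
c_5 = -13 - 3·(-16) = 35
c_6 = -35 - 3·13 = -74
c_7 = -(-74) - 3·35 = -31
c_8 = -(-31) - 3·(-74) = 253
c_9 = -253 - 3·(-31) = -160
c_{10} = -(-160) - 3·253 = -599
Sum = 5 + 1 + (-16) + 13 + 35 + (-74) + (-31) + 253 + (-160) + (-599) = -573

-573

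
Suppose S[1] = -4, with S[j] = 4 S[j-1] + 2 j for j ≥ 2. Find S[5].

S[2] = 4·(-4) + 4 = -12
S[3] = 4·(-12) + 6 = -42
S[4] = 4·(-42) + 8 = -160
S[5] = 4·(-160) + 10 = -630

-630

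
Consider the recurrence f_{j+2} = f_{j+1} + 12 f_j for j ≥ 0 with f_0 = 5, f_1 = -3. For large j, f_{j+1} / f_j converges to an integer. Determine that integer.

The characteristic equation is r^2 - r - 12 = 0, which factors as (r - 4)(r + 3) = 0.
So the roots are 4 and -3. Since |4| > |-3| and the coefficient of 4^j is non-zero, the ratio tends to 4.

4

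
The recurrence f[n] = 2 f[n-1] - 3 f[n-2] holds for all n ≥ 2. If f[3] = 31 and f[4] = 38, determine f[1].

Rearranging, f[n-2] = (f[n] - 2 f[n-1]) / -3.
f[2] = (38 - 2*31) / -3 = -24/-3 = 8
f[1] = (31 - 2*8) / -3 = 15/-3 = -5

-5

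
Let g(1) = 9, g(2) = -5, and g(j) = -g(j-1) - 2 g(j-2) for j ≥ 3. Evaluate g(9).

-141

g(3) = -(-5) - 2*9 = -13
g(4) = -(-13) - 2*(-5) = 23
g(5) = -23 - 2*(-13) = 3
g(6) = -3 - 2*23 = -49
g(7) = -(-49) - 2*3 = 43
g(8) = -43 - 2*(-49) = 55
g(9) = -55 - 2*43 = -141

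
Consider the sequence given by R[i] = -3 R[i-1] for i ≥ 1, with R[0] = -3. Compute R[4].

-243

R[1] = -3·(-3) = 9
R[2] = -3·9 = -27
R[3] = -3·(-27) = 81
R[4] = -3·81 = -243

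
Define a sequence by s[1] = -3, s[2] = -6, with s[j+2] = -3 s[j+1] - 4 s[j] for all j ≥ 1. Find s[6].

30

s[3] = -3*(-6) - 4*(-3) = 30
s[4] = -3*30 - 4*(-6) = -66
s[5] = -3*(-66) - 4*30 = 78
s[6] = -3*78 - 4*(-66) = 30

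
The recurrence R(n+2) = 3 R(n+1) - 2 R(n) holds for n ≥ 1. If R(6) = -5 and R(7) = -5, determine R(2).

Rearranging, R(n-2) = (R(n) - 3 R(n-1)) / -2.
R(5) = (-5 - 3·(-5)) / -2 = 10/-2 = -5
R(4) = (-5 - 3·(-5)) / -2 = 10/-2 = -5
R(3) = (-5 - 3·(-5)) / -2 = 10/-2 = -5
R(2) = (-5 - 3·(-5)) / -2 = 10/-2 = -5

-5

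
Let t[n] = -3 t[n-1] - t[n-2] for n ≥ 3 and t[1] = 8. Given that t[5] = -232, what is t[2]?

Let t[2] = z.
t[3] = -8 - 3z
t[4] = 24 + 8z
t[5] = -64 - 21z
So -64 - 21z = -232, giving z = 8.

8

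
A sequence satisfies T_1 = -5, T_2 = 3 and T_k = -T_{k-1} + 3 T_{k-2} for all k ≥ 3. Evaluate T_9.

-2106

T_3 = -3 + 3*(-5) = -18
T_4 = -(-18) + 3*3 = 27
T_5 = -27 + 3*(-18) = -81
T_6 = -(-81) + 3*27 = 162
T_7 = -162 + 3*(-81) = -405
T_8 = -(-405) + 3*162 = 891
T_9 = -891 + 3*(-405) = -2106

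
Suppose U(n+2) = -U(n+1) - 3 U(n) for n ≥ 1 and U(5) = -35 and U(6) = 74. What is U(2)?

-1

Rearranging, U(n-2) = (U(n) + U(n-1)) / -3.
U(4) = (74 + (-35)) / -3 = 39/-3 = -13
U(3) = (-35 + (-13)) / -3 = -48/-3 = 16
U(2) = (-13 + 16) / -3 = 3/-3 = -1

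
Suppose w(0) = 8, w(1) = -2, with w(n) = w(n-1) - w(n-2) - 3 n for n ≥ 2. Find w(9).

w(2) = (-2) - 8 - 6 = -16
w(3) = (-16) - (-2) - 9 = -23
w(4) = (-23) - (-16) - 12 = -19
w(5) = (-19) - (-23) - 15 = -11
w(6) = (-11) - (-19) - 18 = -10
w(7) = (-10) - (-11) - 21 = -20
w(8) = (-20) - (-10) - 24 = -34
w(9) = (-34) - (-20) - 27 = -41

-41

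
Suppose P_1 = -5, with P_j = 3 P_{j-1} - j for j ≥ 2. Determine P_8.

P_2 = 3·(-5) - 2 = -17
P_3 = 3·(-17) - 3 = -54
P_4 = 3·(-54) - 4 = -166
P_5 = 3·(-166) - 5 = -503
P_6 = 3·(-503) - 6 = -1515
P_7 = 3·(-1515) - 7 = -4552
P_8 = 3·(-4552) - 8 = -13664

-13664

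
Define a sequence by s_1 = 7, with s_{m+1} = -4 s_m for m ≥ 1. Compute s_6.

-7168

s_2 = -4(7) = -28
s_3 = -4(-28) = 112
s_4 = -4(112) = -448
s_5 = -4(-448) = 1792
s_6 = -4(1792) = -7168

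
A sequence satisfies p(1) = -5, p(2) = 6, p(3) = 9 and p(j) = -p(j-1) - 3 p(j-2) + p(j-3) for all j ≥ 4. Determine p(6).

p(4) = -9 - 3(6) + (-5) = -32
p(5) = -(-32) - 3(9) + 6 = 11
p(6) = -11 - 3(-32) + 9 = 94

94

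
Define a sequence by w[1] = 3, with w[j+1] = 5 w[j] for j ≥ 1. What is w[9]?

1171875

w[2] = 5*3 = 15
w[3] = 5*15 = 75
w[4] = 5*75 = 375
w[5] = 5*375 = 1875
w[6] = 5*1875 = 9375
w[7] = 5*9375 = 46875
w[8] = 5*46875 = 234375
w[9] = 5*234375 = 1171875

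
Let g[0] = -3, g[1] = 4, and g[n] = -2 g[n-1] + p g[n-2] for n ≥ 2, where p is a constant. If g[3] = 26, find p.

1

g[2] = -8 - 3p
g[3] = 16 + 10p
So 16 + 10p = 26, giving p = 1.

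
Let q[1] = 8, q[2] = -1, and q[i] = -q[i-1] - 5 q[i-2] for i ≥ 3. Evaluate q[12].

41909

q[3] = -(-1) - 5*8 = -39
q[4] = -(-39) - 5*(-1) = 44
q[5] = -44 - 5*(-39) = 151
q[6] = -151 - 5*44 = -371
q[7] = -(-371) - 5*151 = -384
q[8] = -(-384) - 5*(-371) = 2239
q[9] = -2239 - 5*(-384) = -319
q[10] = -(-319) - 5*2239 = -10876
q[11] = -(-10876) - 5*(-319) = 12471
q[12] = -12471 - 5*(-10876) = 41909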